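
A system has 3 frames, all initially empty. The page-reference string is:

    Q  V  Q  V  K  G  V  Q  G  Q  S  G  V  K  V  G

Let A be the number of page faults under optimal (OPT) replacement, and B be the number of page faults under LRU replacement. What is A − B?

Under OPT: F F . . F F . . . . F . . F . . → 6 faults.
Under LRU: F F . . F F . F . . F . F F . . → 8 faults.
A − B = 6 − 8 = -2.

-2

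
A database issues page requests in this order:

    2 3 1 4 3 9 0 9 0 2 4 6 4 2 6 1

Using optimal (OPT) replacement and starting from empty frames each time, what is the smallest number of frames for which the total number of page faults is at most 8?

f=1: 16 faults
f=2: 11 faults
f=3: 9 faults
f=4: 8 faults
f=5: 7 faults
f=6: 7 faults
f=7: 7 faults
Smallest f with faults ≤ 8 is 4.

4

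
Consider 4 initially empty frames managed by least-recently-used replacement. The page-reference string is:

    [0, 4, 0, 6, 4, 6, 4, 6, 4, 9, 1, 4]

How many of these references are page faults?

5

0 → fault, frames {0}
4 → fault, frames {0,4}
0 → hit
6 → fault, frames {4,0,6}
4 → hit
6 → hit
4 → hit
6 → hit
4 → hit
9 → fault, frames {0,6,4,9}
1 → fault, evict 0, frames {6,4,9,1}
4 → hit
Page faults: 5.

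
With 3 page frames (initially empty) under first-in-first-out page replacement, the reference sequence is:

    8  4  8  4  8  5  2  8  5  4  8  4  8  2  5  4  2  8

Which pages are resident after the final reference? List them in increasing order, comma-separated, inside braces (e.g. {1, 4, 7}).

8 → miss, frames (8)
4 → miss, frames (8 4)
8 → hit
4 → hit
8 → hit
5 → miss, frames (8 4 5)
2 → miss, evict 8, frames (4 5 2)
8 → miss, evict 4, frames (5 2 8)
5 → hit
4 → miss, evict 5, frames (2 8 4)
8 → hit
4 → hit
8 → hit
2 → hit
5 → miss, evict 2, frames (8 4 5)
4 → hit
2 → miss, evict 8, frames (4 5 2)
8 → miss, evict 4, frames (5 2 8)

{2, 5, 8}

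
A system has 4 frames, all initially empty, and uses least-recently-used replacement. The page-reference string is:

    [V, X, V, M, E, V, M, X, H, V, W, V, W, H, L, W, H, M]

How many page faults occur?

V: miss, frames {V}
X: miss, frames {V,X}
V: hit
M: miss, frames {X,V,M}
E: miss, frames {X,V,M,E}
V: hit
M: hit
X: hit
H: miss, evict E, frames {V,M,X,H}
V: hit
W: miss, evict M, frames {X,H,V,W}
V: hit
W: hit
H: hit
L: miss, evict X, frames {V,W,H,L}
W: hit
H: hit
M: miss, evict V, frames {L,W,H,M}
Page faults: 8.

8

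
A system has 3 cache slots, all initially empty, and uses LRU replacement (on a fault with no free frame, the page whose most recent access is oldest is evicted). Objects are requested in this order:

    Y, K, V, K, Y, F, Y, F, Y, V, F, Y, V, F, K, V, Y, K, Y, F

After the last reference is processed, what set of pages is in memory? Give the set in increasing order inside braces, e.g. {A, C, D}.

{F, K, Y}

Y -> fault, frames {Y}
K -> fault, frames {Y,K}
V -> fault, frames {Y,K,V}
K -> hit
Y -> hit
F -> fault, evict V, frames {K,Y,F}
Y -> hit
F -> hit
Y -> hit
V -> fault, evict K, frames {F,Y,V}
F -> hit
Y -> hit
V -> hit
F -> hit
K -> fault, evict Y, frames {V,F,K}
V -> hit
Y -> fault, evict F, frames {K,V,Y}
K -> hit
Y -> hit
F -> fault, evict V, frames {K,Y,F}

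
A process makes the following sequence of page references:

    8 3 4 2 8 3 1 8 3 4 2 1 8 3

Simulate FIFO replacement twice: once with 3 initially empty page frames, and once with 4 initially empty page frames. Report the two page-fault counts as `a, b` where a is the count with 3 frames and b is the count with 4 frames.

3 frames: F F F F F F F . . F F . F F → 11 faults.
4 frames: F F F F . . F F F F F F F F → 12 faults.
12 > 11: adding a frame increased faults — Belady's anomaly.

11, 12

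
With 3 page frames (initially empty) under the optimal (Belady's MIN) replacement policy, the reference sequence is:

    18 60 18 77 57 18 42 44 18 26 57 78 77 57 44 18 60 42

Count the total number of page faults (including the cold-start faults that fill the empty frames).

18 → fault, frames {18}
60 → fault, frames {18,60}
18 → hit
77 → fault, frames {18,60,77}
57 → fault, evict 60, frames {18,77,57}
18 → hit
42 → fault, evict 77, frames {18,57,42}
44 → fault, evict 42, frames {18,57,44}
18 → hit
26 → fault, evict 18, frames {57,44,26}
57 → hit
78 → fault, evict 26, frames {57,44,78}
77 → fault, evict 78, frames {57,44,77}
57 → hit
44 → hit
18 → fault, evict 77, frames {57,44,18}
60 → fault, evict 18, frames {57,44,60}
42 → fault, evict 60, frames {57,44,42}
Page faults: 12.

12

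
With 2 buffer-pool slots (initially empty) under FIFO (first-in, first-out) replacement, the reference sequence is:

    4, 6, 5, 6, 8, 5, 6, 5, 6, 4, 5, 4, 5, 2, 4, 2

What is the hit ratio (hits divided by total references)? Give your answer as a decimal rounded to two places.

4 -> miss, frames [4]
6 -> miss, frames [4, 6]
5 -> miss, evict 4, frames [6, 5]
6 -> hit
8 -> miss, evict 6, frames [5, 8]
5 -> hit
6 -> miss, evict 5, frames [8, 6]
5 -> miss, evict 8, frames [6, 5]
6 -> hit
4 -> miss, evict 6, frames [5, 4]
5 -> hit
4 -> hit
5 -> hit
2 -> miss, evict 5, frames [4, 2]
4 -> hit
2 -> hit
Hits: 8 of 16 references → 8/16 = 0.5000.

0.50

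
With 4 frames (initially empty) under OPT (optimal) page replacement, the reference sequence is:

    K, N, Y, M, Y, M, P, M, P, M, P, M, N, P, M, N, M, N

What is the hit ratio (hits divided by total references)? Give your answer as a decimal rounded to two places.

K: fault, frames [K]
N: fault, frames [K, N]
Y: fault, frames [K, N, Y]
M: fault, frames [K, N, Y, M]
Y: hit
M: hit
P: fault, evict Y, frames [K, N, M, P]
M: hit
P: hit
M: hit
P: hit
M: hit
N: hit
P: hit
M: hit
N: hit
M: hit
N: hit
Hits: 13 of 18 references → 13/18 = 0.7222.

0.72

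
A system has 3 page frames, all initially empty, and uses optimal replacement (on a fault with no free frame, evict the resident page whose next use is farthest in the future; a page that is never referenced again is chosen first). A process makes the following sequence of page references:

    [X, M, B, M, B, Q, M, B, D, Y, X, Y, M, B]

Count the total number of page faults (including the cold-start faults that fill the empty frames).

8

X → fault, frames [X]
M → fault, frames [X, M]
B → fault, frames [X, M, B]
M → hit
B → hit
Q → fault, evict X, frames [M, B, Q]
M → hit
B → hit
D → fault, evict Q, frames [M, B, D]
Y → fault, evict D, frames [M, B, Y]
X → fault, evict B, frames [M, Y, X]
Y → hit
M → hit
B → fault, evict X, frames [M, Y, B]
Page faults: 8.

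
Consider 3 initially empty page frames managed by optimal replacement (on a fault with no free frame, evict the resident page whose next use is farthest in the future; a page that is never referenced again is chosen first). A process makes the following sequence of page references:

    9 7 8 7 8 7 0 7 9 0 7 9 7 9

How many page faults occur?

4

9 -> miss, frames (9)
7 -> miss, frames (9 7)
8 -> miss, frames (9 7 8)
7 -> hit
8 -> hit
7 -> hit
0 -> miss, evict 8, frames (9 7 0)
7 -> hit
9 -> hit
0 -> hit
7 -> hit
9 -> hit
7 -> hit
9 -> hit
Page faults: 4.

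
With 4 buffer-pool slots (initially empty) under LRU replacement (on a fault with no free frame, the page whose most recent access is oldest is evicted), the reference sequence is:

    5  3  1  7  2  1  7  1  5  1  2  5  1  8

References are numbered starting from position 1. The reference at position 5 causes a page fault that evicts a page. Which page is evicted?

pos 1: 5: miss, frames (5)
pos 2: 3: miss, frames (5 3)
pos 3: 1: miss, frames (5 3 1)
pos 4: 7: miss, frames (5 3 1 7)
pos 5: 2: miss, evict 5, frames (3 1 7 2)
At position 5, page 5 is evicted.

5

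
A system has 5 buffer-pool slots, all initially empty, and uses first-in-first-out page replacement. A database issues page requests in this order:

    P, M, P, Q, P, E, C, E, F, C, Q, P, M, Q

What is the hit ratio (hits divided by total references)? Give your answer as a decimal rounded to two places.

P -> fault, frames [P]
M -> fault, frames [P, M]
P -> hit
Q -> fault, frames [P, M, Q]
P -> hit
E -> fault, frames [P, M, Q, E]
C -> fault, frames [P, M, Q, E, C]
E -> hit
F -> fault, evict P, frames [M, Q, E, C, F]
C -> hit
Q -> hit
P -> fault, evict M, frames [Q, E, C, F, P]
M -> fault, evict Q, frames [E, C, F, P, M]
Q -> fault, evict E, frames [C, F, P, M, Q]
Hits: 5 of 14 references → 5/14 = 0.3571.

0.36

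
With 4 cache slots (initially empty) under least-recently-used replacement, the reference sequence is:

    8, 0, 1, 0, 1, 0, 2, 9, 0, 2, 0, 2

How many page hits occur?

8 → fault, frames {8}
0 → fault, frames {8,0}
1 → fault, frames {8,0,1}
0 → hit
1 → hit
0 → hit
2 → fault, frames {8,1,0,2}
9 → fault, evict 8, frames {1,0,2,9}
0 → hit
2 → hit
0 → hit
2 → hit
Hits: 7.

7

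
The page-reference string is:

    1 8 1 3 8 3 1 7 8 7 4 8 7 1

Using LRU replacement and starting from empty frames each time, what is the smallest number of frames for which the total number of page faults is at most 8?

f=1: 14 faults
f=2: 11 faults
f=3: 7 faults
f=4: 5 faults
f=5: 5 faults
Smallest f with faults ≤ 8 is 3.

3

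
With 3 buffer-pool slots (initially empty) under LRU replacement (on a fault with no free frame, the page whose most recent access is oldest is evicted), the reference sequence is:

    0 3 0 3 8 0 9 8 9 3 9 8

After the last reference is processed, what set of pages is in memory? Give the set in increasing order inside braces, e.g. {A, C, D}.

0 → miss, frames {0}
3 → miss, frames {0,3}
0 → hit
3 → hit
8 → miss, frames {0,3,8}
0 → hit
9 → miss, evict 3, frames {8,0,9}
8 → hit
9 → hit
3 → miss, evict 0, frames {8,9,3}
9 → hit
8 → hit

{3, 8, 9}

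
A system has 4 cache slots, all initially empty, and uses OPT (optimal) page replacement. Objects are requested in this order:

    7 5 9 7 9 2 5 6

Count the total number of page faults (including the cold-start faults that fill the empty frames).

7: fault, frames (7)
5: fault, frames (7 5)
9: fault, frames (7 5 9)
7: hit
9: hit
2: fault, frames (7 5 9 2)
5: hit
6: fault, evict 2, frames (7 5 9 6)
Page faults: 5.

5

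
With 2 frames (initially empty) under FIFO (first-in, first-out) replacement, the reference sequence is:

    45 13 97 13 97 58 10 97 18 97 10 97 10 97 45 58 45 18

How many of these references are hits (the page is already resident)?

6

45: fault, frames [45]
13: fault, frames [45, 13]
97: fault, evict 45, frames [13, 97]
13: hit
97: hit
58: fault, evict 13, frames [97, 58]
10: fault, evict 97, frames [58, 10]
97: fault, evict 58, frames [10, 97]
18: fault, evict 10, frames [97, 18]
97: hit
10: fault, evict 97, frames [18, 10]
97: fault, evict 18, frames [10, 97]
10: hit
97: hit
45: fault, evict 10, frames [97, 45]
58: fault, evict 97, frames [45, 58]
45: hit
18: fault, evict 45, frames [58, 18]
Hits: 6.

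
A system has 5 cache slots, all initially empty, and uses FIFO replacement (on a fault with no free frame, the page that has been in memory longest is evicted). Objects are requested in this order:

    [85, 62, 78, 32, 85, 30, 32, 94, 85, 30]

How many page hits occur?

3

85 -> miss, frames (85)
62 -> miss, frames (85 62)
78 -> miss, frames (85 62 78)
32 -> miss, frames (85 62 78 32)
85 -> hit
30 -> miss, frames (85 62 78 32 30)
32 -> hit
94 -> miss, evict 85, frames (62 78 32 30 94)
85 -> miss, evict 62, frames (78 32 30 94 85)
30 -> hit
Hits: 3.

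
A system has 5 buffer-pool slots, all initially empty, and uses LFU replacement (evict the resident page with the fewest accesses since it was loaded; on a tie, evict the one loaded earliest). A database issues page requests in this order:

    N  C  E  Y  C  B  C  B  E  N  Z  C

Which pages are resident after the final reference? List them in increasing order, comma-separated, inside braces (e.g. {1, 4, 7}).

{B, C, E, N, Z}

N -> fault, frames [N]
C -> fault, frames [N, C]
E -> fault, frames [N, C, E]
Y -> fault, frames [N, C, E, Y]
C -> hit
B -> fault, frames [N, C, E, Y, B]
C -> hit
B -> hit
E -> hit
N -> hit
Z -> fault, evict Y, frames [N, C, E, B, Z]
C -> hit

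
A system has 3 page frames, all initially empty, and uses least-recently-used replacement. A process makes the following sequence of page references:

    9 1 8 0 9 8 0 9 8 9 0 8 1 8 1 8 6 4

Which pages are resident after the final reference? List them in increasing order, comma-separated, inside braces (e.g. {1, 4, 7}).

{4, 6, 8}

9 → miss, frames (9)
1 → miss, frames (9 1)
8 → miss, frames (9 1 8)
0 → miss, evict 9, frames (1 8 0)
9 → miss, evict 1, frames (8 0 9)
8 → hit
0 → hit
9 → hit
8 → hit
9 → hit
0 → hit
8 → hit
1 → miss, evict 9, frames (0 8 1)
8 → hit
1 → hit
8 → hit
6 → miss, evict 0, frames (1 8 6)
4 → miss, evict 1, frames (8 6 4)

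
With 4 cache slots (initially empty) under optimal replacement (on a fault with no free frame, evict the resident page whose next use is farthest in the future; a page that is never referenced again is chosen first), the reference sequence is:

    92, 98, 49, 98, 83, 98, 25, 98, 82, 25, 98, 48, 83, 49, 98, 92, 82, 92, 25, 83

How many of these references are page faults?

10

92: miss, frames (92)
98: miss, frames (92 98)
49: miss, frames (92 98 49)
98: hit
83: miss, frames (92 98 49 83)
98: hit
25: miss, evict 92, frames (98 49 83 25)
98: hit
82: miss, evict 49, frames (98 83 25 82)
25: hit
98: hit
48: miss, evict 25, frames (98 83 82 48)
83: hit
49: miss, evict 48, frames (98 83 82 49)
98: hit
92: miss, evict 49, frames (98 83 82 92)
82: hit
92: hit
25: miss, evict 92, frames (98 83 82 25)
83: hit
Page faults: 10.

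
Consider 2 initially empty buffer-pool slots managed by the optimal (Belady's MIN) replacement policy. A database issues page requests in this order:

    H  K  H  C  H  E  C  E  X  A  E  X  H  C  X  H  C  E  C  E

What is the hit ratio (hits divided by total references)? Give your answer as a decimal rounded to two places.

0.45

H → fault, frames (H)
K → fault, frames (H K)
H → hit
C → fault, evict K, frames (H C)
H → hit
E → fault, evict H, frames (C E)
C → hit
E → hit
X → fault, evict C, frames (E X)
A → fault, evict X, frames (E A)
E → hit
X → fault, evict A, frames (E X)
H → fault, evict E, frames (X H)
C → fault, evict H, frames (X C)
X → hit
H → fault, evict X, frames (C H)
C → hit
E → fault, evict H, frames (C E)
C → hit
E → hit
Hits: 9 of 20 references → 9/20 = 0.4500.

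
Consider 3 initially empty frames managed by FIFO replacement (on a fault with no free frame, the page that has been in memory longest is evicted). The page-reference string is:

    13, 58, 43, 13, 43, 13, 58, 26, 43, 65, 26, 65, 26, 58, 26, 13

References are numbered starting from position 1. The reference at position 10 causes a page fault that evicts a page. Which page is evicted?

58

pos 1: 13: miss, frames {13}
pos 2: 58: miss, frames {13,58}
pos 3: 43: miss, frames {13,58,43}
pos 4: 13: hit
pos 5: 43: hit
pos 6: 13: hit
pos 7: 58: hit
pos 8: 26: miss, evict 13, frames {58,43,26}
pos 9: 43: hit
pos 10: 65: miss, evict 58, frames {43,26,65}
At position 10, page 58 is evicted.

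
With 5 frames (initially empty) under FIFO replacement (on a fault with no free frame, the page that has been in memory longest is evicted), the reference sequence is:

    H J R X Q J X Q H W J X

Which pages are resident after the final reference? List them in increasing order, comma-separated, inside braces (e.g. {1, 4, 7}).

H: miss, frames (H)
J: miss, frames (H J)
R: miss, frames (H J R)
X: miss, frames (H J R X)
Q: miss, frames (H J R X Q)
J: hit
X: hit
Q: hit
H: hit
W: miss, evict H, frames (J R X Q W)
J: hit
X: hit

{J, Q, R, W, X}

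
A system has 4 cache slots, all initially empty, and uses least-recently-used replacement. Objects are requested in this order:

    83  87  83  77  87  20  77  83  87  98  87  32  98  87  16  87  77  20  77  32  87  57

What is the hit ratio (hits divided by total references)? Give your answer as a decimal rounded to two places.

83 -> fault, frames [83]
87 -> fault, frames [83, 87]
83 -> hit
77 -> fault, frames [87, 83, 77]
87 -> hit
20 -> fault, frames [83, 77, 87, 20]
77 -> hit
83 -> hit
87 -> hit
98 -> fault, evict 20, frames [77, 83, 87, 98]
87 -> hit
32 -> fault, evict 77, frames [83, 98, 87, 32]
98 -> hit
87 -> hit
16 -> fault, evict 83, frames [32, 98, 87, 16]
87 -> hit
77 -> fault, evict 32, frames [98, 16, 87, 77]
20 -> fault, evict 98, frames [16, 87, 77, 20]
77 -> hit
32 -> fault, evict 16, frames [87, 20, 77, 32]
87 -> hit
57 -> fault, evict 20, frames [77, 32, 87, 57]
Hits: 11 of 22 references → 11/22 = 0.5000.

0.50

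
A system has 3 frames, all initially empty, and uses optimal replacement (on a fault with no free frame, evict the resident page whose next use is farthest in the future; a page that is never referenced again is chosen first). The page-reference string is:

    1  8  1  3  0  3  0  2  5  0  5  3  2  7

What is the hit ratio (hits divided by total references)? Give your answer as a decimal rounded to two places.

1: fault, frames (1)
8: fault, frames (1 8)
1: hit
3: fault, frames (1 8 3)
0: fault, evict 8, frames (1 3 0)
3: hit
0: hit
2: fault, evict 1, frames (3 0 2)
5: fault, evict 2, frames (3 0 5)
0: hit
5: hit
3: hit
2: fault, evict 5, frames (3 0 2)
7: fault, evict 2, frames (3 0 7)
Hits: 6 of 14 references → 6/14 = 0.4286.

0.43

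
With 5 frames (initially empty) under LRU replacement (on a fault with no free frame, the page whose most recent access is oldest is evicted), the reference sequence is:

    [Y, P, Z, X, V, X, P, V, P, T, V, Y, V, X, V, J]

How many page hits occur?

Y -> miss, frames [Y]
P -> miss, frames [Y, P]
Z -> miss, frames [Y, P, Z]
X -> miss, frames [Y, P, Z, X]
V -> miss, frames [Y, P, Z, X, V]
X -> hit
P -> hit
V -> hit
P -> hit
T -> miss, evict Y, frames [Z, X, V, P, T]
V -> hit
Y -> miss, evict Z, frames [X, P, T, V, Y]
V -> hit
X -> hit
V -> hit
J -> miss, evict P, frames [T, Y, X, V, J]
Hits: 8.

8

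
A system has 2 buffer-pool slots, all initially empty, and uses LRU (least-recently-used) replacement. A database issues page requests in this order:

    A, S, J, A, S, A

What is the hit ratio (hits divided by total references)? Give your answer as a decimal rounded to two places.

A: fault, frames (A)
S: fault, frames (A S)
J: fault, evict A, frames (S J)
A: fault, evict S, frames (J A)
S: fault, evict J, frames (A S)
A: hit
Hits: 1 of 6 references → 1/6 = 0.1667.

0.17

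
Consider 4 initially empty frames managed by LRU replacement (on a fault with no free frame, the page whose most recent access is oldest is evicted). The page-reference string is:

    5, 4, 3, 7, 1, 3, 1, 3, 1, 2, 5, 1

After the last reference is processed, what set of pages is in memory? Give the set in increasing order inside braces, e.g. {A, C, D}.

5 → fault, frames (5)
4 → fault, frames (5 4)
3 → fault, frames (5 4 3)
7 → fault, frames (5 4 3 7)
1 → fault, evict 5, frames (4 3 7 1)
3 → hit
1 → hit
3 → hit
1 → hit
2 → fault, evict 4, frames (7 3 1 2)
5 → fault, evict 7, frames (3 1 2 5)
1 → hit

{1, 2, 3, 5}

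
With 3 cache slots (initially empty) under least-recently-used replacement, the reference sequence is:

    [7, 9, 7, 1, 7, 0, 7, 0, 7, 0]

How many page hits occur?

7 -> fault, frames (7)
9 -> fault, frames (7 9)
7 -> hit
1 -> fault, frames (9 7 1)
7 -> hit
0 -> fault, evict 9, frames (1 7 0)
7 -> hit
0 -> hit
7 -> hit
0 -> hit
Hits: 6.

6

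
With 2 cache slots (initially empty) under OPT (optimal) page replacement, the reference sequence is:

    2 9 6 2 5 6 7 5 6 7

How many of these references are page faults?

2 -> fault, frames (2)
9 -> fault, frames (2 9)
6 -> fault, evict 9, frames (2 6)
2 -> hit
5 -> fault, evict 2, frames (6 5)
6 -> hit
7 -> fault, evict 6, frames (5 7)
5 -> hit
6 -> fault, evict 5, frames (7 6)
7 -> hit
Page faults: 6.

6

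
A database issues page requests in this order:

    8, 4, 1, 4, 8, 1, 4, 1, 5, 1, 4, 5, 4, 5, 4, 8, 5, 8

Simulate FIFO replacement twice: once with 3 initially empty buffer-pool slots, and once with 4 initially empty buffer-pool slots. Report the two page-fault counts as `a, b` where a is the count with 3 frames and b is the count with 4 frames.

3 frames: F F F . . . . . F . . . . . . F . . → 5 faults.
4 frames: F F F . . . . . F . . . . . . . . . → 4 faults.
4 < 5: adding a frame reduced faults, as is typical.

5, 4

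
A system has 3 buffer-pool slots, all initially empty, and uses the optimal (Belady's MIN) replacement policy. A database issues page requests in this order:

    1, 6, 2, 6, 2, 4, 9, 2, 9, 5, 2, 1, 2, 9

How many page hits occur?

1 -> miss, frames {1}
6 -> miss, frames {1,6}
2 -> miss, frames {1,6,2}
6 -> hit
2 -> hit
4 -> miss, evict 6, frames {1,2,4}
9 -> miss, evict 4, frames {1,2,9}
2 -> hit
9 -> hit
5 -> miss, evict 9, frames {1,2,5}
2 -> hit
1 -> hit
2 -> hit
9 -> miss, evict 5, frames {1,2,9}
Hits: 7.

7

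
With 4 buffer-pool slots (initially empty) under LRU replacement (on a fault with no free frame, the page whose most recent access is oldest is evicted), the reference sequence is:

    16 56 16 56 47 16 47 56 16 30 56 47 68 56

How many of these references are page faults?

16 → miss, frames (16)
56 → miss, frames (16 56)
16 → hit
56 → hit
47 → miss, frames (16 56 47)
16 → hit
47 → hit
56 → hit
16 → hit
30 → miss, frames (47 56 16 30)
56 → hit
47 → hit
68 → miss, evict 16, frames (30 56 47 68)
56 → hit
Page faults: 5.

5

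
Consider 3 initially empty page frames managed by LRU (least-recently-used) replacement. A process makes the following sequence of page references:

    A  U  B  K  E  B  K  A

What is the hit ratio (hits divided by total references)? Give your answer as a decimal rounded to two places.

A → fault, frames {A}
U → fault, frames {A,U}
B → fault, frames {A,U,B}
K → fault, evict A, frames {U,B,K}
E → fault, evict U, frames {B,K,E}
B → hit
K → hit
A → fault, evict E, frames {B,K,A}
Hits: 2 of 8 references → 2/8 = 0.2500.

0.25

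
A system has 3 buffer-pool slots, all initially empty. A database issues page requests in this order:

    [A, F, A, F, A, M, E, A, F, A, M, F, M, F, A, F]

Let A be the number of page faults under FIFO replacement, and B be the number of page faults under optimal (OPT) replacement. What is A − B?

Under FIFO: F F . . . F F F F . F . . . . . → 7 faults.
Under OPT: F F . . . F F . . . F . . . . . → 5 faults.
A − B = 7 − 5 = 2.

2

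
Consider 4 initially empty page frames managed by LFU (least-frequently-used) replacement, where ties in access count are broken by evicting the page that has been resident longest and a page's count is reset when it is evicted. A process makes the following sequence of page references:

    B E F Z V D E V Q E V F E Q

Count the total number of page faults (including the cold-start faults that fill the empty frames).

9

B → fault, frames [B]
E → fault, frames [B, E]
F → fault, frames [B, E, F]
Z → fault, frames [B, E, F, Z]
V → fault, evict B, frames [E, F, Z, V]
D → fault, evict E, frames [F, Z, V, D]
E → fault, evict F, frames [Z, V, D, E]
V → hit
Q → fault, evict Z, frames [V, D, E, Q]
E → hit
V → hit
F → fault, evict D, frames [V, E, Q, F]
E → hit
Q → hit
Page faults: 9.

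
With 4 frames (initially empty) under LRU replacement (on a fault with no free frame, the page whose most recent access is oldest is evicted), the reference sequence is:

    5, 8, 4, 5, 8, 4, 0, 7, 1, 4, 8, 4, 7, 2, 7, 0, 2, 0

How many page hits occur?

9

5 -> miss, frames [5]
8 -> miss, frames [5, 8]
4 -> miss, frames [5, 8, 4]
5 -> hit
8 -> hit
4 -> hit
0 -> miss, frames [5, 8, 4, 0]
7 -> miss, evict 5, frames [8, 4, 0, 7]
1 -> miss, evict 8, frames [4, 0, 7, 1]
4 -> hit
8 -> miss, evict 0, frames [7, 1, 4, 8]
4 -> hit
7 -> hit
2 -> miss, evict 1, frames [8, 4, 7, 2]
7 -> hit
0 -> miss, evict 8, frames [4, 2, 7, 0]
2 -> hit
0 -> hit
Hits: 9.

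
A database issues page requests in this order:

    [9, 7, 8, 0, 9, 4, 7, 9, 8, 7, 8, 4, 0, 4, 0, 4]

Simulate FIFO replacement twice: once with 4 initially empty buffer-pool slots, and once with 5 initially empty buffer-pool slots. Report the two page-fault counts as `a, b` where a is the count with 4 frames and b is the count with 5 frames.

10, 5

4 frames: F F F F . F . F . F F . F F . . → 10 faults.
5 frames: F F F F . F . . . . . . . . . . → 5 faults.
5 < 10: adding a frame reduced faults, as is typical.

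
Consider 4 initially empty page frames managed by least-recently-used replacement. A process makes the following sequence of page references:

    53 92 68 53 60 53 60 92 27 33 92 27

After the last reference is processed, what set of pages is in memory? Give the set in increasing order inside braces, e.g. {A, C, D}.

53 -> miss, frames (53)
92 -> miss, frames (53 92)
68 -> miss, frames (53 92 68)
53 -> hit
60 -> miss, frames (92 68 53 60)
53 -> hit
60 -> hit
92 -> hit
27 -> miss, evict 68, frames (53 60 92 27)
33 -> miss, evict 53, frames (60 92 27 33)
92 -> hit
27 -> hit

{27, 33, 60, 92}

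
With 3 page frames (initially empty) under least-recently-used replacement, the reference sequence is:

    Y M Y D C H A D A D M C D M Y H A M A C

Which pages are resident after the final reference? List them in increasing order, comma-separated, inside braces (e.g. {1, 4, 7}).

Y: fault, frames [Y]
M: fault, frames [Y, M]
Y: hit
D: fault, frames [M, Y, D]
C: fault, evict M, frames [Y, D, C]
H: fault, evict Y, frames [D, C, H]
A: fault, evict D, frames [C, H, A]
D: fault, evict C, frames [H, A, D]
A: hit
D: hit
M: fault, evict H, frames [A, D, M]
C: fault, evict A, frames [D, M, C]
D: hit
M: hit
Y: fault, evict C, frames [D, M, Y]
H: fault, evict D, frames [M, Y, H]
A: fault, evict M, frames [Y, H, A]
M: fault, evict Y, frames [H, A, M]
A: hit
C: fault, evict H, frames [M, A, C]

{A, C, M}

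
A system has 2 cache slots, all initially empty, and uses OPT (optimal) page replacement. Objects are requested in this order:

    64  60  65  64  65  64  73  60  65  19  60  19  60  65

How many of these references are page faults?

7

64 -> miss, frames {64}
60 -> miss, frames {64,60}
65 -> miss, evict 60, frames {64,65}
64 -> hit
65 -> hit
64 -> hit
73 -> miss, evict 64, frames {65,73}
60 -> miss, evict 73, frames {65,60}
65 -> hit
19 -> miss, evict 65, frames {60,19}
60 -> hit
19 -> hit
60 -> hit
65 -> miss, evict 19, frames {60,65}
Page faults: 7.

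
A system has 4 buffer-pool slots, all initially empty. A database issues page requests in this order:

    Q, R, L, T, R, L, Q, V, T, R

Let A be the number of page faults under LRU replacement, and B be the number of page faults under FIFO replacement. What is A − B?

2

Under LRU: F F F F . . . F F F → 7 faults.
Under FIFO: F F F F . . . F . . → 5 faults.
A − B = 7 − 5 = 2.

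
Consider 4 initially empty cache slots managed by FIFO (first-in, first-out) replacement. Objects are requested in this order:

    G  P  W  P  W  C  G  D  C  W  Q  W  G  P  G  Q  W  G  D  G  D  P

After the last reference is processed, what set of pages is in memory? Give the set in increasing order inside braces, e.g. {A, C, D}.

{D, G, P, W}

G → miss, frames (G)
P → miss, frames (G P)
W → miss, frames (G P W)
P → hit
W → hit
C → miss, frames (G P W C)
G → hit
D → miss, evict G, frames (P W C D)
C → hit
W → hit
Q → miss, evict P, frames (W C D Q)
W → hit
G → miss, evict W, frames (C D Q G)
P → miss, evict C, frames (D Q G P)
G → hit
Q → hit
W → miss, evict D, frames (Q G P W)
G → hit
D → miss, evict Q, frames (G P W D)
G → hit
D → hit
P → hit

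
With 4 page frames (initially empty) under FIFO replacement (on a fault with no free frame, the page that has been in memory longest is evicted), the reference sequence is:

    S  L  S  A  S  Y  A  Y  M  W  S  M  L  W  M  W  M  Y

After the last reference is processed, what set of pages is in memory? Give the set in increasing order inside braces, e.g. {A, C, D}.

S -> miss, frames {S}
L -> miss, frames {S,L}
S -> hit
A -> miss, frames {S,L,A}
S -> hit
Y -> miss, frames {S,L,A,Y}
A -> hit
Y -> hit
M -> miss, evict S, frames {L,A,Y,M}
W -> miss, evict L, frames {A,Y,M,W}
S -> miss, evict A, frames {Y,M,W,S}
M -> hit
L -> miss, evict Y, frames {M,W,S,L}
W -> hit
M -> hit
W -> hit
M -> hit
Y -> miss, evict M, frames {W,S,L,Y}

{L, S, W, Y}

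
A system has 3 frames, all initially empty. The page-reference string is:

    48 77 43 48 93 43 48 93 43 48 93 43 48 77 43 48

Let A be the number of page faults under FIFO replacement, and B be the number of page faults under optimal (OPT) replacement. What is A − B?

Under FIFO: F F F . F . F . . . . . . F F . → 7 faults.
Under OPT: F F F . F . . . . . . . . F . . → 5 faults.
A − B = 7 − 5 = 2.

2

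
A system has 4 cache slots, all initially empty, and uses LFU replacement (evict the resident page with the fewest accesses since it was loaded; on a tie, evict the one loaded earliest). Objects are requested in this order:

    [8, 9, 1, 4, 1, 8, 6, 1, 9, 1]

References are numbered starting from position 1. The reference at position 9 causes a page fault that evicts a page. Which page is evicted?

pos 1: 8 -> fault, frames (8)
pos 2: 9 -> fault, frames (8 9)
pos 3: 1 -> fault, frames (8 9 1)
pos 4: 4 -> fault, frames (8 9 1 4)
pos 5: 1 -> hit
pos 6: 8 -> hit
pos 7: 6 -> fault, evict 9, frames (8 1 4 6)
pos 8: 1 -> hit
pos 9: 9 -> fault, evict 4, frames (8 1 6 9)
At position 9, page 4 is evicted.

4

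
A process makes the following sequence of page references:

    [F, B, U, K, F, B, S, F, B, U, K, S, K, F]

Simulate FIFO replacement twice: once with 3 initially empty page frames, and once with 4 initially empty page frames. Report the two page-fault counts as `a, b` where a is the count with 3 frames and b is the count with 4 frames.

3 frames: F F F F F F F . . F F . . F → 10 faults.
4 frames: F F F F . . F F F F F F . F → 11 faults.
11 > 10: adding a frame increased faults — Belady's anomaly.

10, 11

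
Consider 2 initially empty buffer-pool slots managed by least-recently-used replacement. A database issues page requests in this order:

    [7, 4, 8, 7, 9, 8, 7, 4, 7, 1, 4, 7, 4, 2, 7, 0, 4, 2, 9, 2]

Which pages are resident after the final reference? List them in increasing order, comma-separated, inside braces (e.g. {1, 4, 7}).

7: miss, frames [7]
4: miss, frames [7, 4]
8: miss, evict 7, frames [4, 8]
7: miss, evict 4, frames [8, 7]
9: miss, evict 8, frames [7, 9]
8: miss, evict 7, frames [9, 8]
7: miss, evict 9, frames [8, 7]
4: miss, evict 8, frames [7, 4]
7: hit
1: miss, evict 4, frames [7, 1]
4: miss, evict 7, frames [1, 4]
7: miss, evict 1, frames [4, 7]
4: hit
2: miss, evict 7, frames [4, 2]
7: miss, evict 4, frames [2, 7]
0: miss, evict 2, frames [7, 0]
4: miss, evict 7, frames [0, 4]
2: miss, evict 0, frames [4, 2]
9: miss, evict 4, frames [2, 9]
2: hit

{2, 9}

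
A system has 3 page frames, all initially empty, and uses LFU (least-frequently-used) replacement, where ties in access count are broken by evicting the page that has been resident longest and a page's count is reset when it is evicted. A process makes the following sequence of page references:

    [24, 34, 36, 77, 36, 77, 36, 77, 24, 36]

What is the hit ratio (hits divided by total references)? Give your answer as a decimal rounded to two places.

24 → miss, frames [24]
34 → miss, frames [24, 34]
36 → miss, frames [24, 34, 36]
77 → miss, evict 24, frames [34, 36, 77]
36 → hit
77 → hit
36 → hit
77 → hit
24 → miss, evict 34, frames [36, 77, 24]
36 → hit
Hits: 5 of 10 references → 5/10 = 0.5000.

0.50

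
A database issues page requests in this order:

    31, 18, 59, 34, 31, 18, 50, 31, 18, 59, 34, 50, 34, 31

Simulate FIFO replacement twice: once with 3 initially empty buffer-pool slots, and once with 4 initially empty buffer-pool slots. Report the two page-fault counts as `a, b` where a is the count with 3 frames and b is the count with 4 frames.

10, 11

3 frames: F F F F F F F . . F F . . F → 10 faults.
4 frames: F F F F . . F F F F F F . F → 11 faults.
11 > 10: adding a frame increased faults — Belady's anomaly.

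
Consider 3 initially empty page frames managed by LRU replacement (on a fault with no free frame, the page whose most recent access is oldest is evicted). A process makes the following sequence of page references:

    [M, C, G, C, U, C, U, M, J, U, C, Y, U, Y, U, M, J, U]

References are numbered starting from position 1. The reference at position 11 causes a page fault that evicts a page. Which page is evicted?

M

pos 1: M -> miss, frames {M}
pos 2: C -> miss, frames {M,C}
pos 3: G -> miss, frames {M,C,G}
pos 4: C -> hit
pos 5: U -> miss, evict M, frames {G,C,U}
pos 6: C -> hit
pos 7: U -> hit
pos 8: M -> miss, evict G, frames {C,U,M}
pos 9: J -> miss, evict C, frames {U,M,J}
pos 10: U -> hit
pos 11: C -> miss, evict M, frames {J,U,C}
At position 11, page M is evicted.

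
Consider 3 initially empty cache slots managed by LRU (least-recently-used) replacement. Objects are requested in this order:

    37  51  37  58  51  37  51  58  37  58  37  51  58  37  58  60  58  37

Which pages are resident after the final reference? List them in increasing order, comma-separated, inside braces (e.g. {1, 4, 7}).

37 -> miss, frames [37]
51 -> miss, frames [37, 51]
37 -> hit
58 -> miss, frames [51, 37, 58]
51 -> hit
37 -> hit
51 -> hit
58 -> hit
37 -> hit
58 -> hit
37 -> hit
51 -> hit
58 -> hit
37 -> hit
58 -> hit
60 -> miss, evict 51, frames [37, 58, 60]
58 -> hit
37 -> hit

{37, 58, 60}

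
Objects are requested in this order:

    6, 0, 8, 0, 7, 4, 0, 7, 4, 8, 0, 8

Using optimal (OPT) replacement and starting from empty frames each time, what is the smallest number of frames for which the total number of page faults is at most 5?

4

f=1: 12 faults
f=2: 8 faults
f=3: 6 faults
f=4: 5 faults
f=5: 5 faults
Smallest f with faults ≤ 5 is 4.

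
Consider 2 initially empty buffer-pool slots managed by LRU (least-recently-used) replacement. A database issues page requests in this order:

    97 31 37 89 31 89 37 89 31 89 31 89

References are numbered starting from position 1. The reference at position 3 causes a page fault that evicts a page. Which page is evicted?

97

pos 1: 97 -> miss, frames (97)
pos 2: 31 -> miss, frames (97 31)
pos 3: 37 -> miss, evict 97, frames (31 37)
At position 3, page 97 is evicted.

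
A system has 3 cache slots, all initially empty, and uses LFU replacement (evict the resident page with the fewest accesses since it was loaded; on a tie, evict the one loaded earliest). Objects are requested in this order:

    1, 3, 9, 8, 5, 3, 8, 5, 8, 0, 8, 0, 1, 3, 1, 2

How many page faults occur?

1: fault, frames [1]
3: fault, frames [1, 3]
9: fault, frames [1, 3, 9]
8: fault, evict 1, frames [3, 9, 8]
5: fault, evict 3, frames [9, 8, 5]
3: fault, evict 9, frames [8, 5, 3]
8: hit
5: hit
8: hit
0: fault, evict 3, frames [8, 5, 0]
8: hit
0: hit
1: fault, evict 5, frames [8, 0, 1]
3: fault, evict 1, frames [8, 0, 3]
1: fault, evict 3, frames [8, 0, 1]
2: fault, evict 1, frames [8, 0, 2]
Page faults: 11.

11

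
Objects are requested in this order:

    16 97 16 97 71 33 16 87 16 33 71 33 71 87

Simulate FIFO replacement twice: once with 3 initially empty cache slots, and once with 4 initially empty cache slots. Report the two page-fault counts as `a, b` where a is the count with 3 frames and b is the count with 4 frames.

8, 6

3 frames: F F . . F F F F . . F F . . → 8 faults.
4 frames: F F . . F F . F F . . . . . → 6 faults.
6 < 8: adding a frame reduced faults, as is typical.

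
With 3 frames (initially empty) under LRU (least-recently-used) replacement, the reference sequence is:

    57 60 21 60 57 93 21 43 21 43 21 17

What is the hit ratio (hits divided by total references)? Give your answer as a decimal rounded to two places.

57 -> miss, frames [57]
60 -> miss, frames [57, 60]
21 -> miss, frames [57, 60, 21]
60 -> hit
57 -> hit
93 -> miss, evict 21, frames [60, 57, 93]
21 -> miss, evict 60, frames [57, 93, 21]
43 -> miss, evict 57, frames [93, 21, 43]
21 -> hit
43 -> hit
21 -> hit
17 -> miss, evict 93, frames [43, 21, 17]
Hits: 5 of 12 references → 5/12 = 0.4167.

0.42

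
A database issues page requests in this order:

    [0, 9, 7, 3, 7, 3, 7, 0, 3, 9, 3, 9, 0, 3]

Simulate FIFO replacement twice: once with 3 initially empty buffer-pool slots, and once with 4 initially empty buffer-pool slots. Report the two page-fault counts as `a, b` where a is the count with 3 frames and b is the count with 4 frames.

6, 4

3 frames: F F F F . . . F . F . . . . → 6 faults.
4 frames: F F F F . . . . . . . . . . → 4 faults.
4 < 6: adding a frame reduced faults, as is typical.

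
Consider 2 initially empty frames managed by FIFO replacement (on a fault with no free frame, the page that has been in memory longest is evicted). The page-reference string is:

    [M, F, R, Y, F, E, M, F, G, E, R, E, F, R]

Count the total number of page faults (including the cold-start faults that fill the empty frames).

M: miss, frames (M)
F: miss, frames (M F)
R: miss, evict M, frames (F R)
Y: miss, evict F, frames (R Y)
F: miss, evict R, frames (Y F)
E: miss, evict Y, frames (F E)
M: miss, evict F, frames (E M)
F: miss, evict E, frames (M F)
G: miss, evict M, frames (F G)
E: miss, evict F, frames (G E)
R: miss, evict G, frames (E R)
E: hit
F: miss, evict E, frames (R F)
R: hit
Page faults: 12.

12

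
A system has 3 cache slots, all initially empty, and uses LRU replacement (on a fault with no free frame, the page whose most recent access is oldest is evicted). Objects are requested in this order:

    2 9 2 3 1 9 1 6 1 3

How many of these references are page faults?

7

2 → fault, frames (2)
9 → fault, frames (2 9)
2 → hit
3 → fault, frames (9 2 3)
1 → fault, evict 9, frames (2 3 1)
9 → fault, evict 2, frames (3 1 9)
1 → hit
6 → fault, evict 3, frames (9 1 6)
1 → hit
3 → fault, evict 9, frames (6 1 3)
Page faults: 7.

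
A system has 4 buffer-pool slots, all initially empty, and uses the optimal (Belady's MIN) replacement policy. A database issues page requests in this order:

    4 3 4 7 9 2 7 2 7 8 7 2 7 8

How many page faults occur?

4 → fault, frames (4)
3 → fault, frames (4 3)
4 → hit
7 → fault, frames (4 3 7)
9 → fault, frames (4 3 7 9)
2 → fault, evict 9, frames (4 3 7 2)
7 → hit
2 → hit
7 → hit
8 → fault, evict 3, frames (4 7 2 8)
7 → hit
2 → hit
7 → hit
8 → hit
Page faults: 6.

6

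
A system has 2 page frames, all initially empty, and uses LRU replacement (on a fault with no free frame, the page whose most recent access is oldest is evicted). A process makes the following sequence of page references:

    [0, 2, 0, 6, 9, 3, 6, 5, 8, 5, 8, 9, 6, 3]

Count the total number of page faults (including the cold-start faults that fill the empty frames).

0 → fault, frames [0]
2 → fault, frames [0, 2]
0 → hit
6 → fault, evict 2, frames [0, 6]
9 → fault, evict 0, frames [6, 9]
3 → fault, evict 6, frames [9, 3]
6 → fault, evict 9, frames [3, 6]
5 → fault, evict 3, frames [6, 5]
8 → fault, evict 6, frames [5, 8]
5 → hit
8 → hit
9 → fault, evict 5, frames [8, 9]
6 → fault, evict 8, frames [9, 6]
3 → fault, evict 9, frames [6, 3]
Page faults: 11.

11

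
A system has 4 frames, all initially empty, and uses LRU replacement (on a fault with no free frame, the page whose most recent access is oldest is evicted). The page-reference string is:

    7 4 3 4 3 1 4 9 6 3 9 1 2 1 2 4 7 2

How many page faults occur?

7 → fault, frames (7)
4 → fault, frames (7 4)
3 → fault, frames (7 4 3)
4 → hit
3 → hit
1 → fault, frames (7 4 3 1)
4 → hit
9 → fault, evict 7, frames (3 1 4 9)
6 → fault, evict 3, frames (1 4 9 6)
3 → fault, evict 1, frames (4 9 6 3)
9 → hit
1 → fault, evict 4, frames (6 3 9 1)
2 → fault, evict 6, frames (3 9 1 2)
1 → hit
2 → hit
4 → fault, evict 3, frames (9 1 2 4)
7 → fault, evict 9, frames (1 2 4 7)
2 → hit
Page faults: 11.

11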